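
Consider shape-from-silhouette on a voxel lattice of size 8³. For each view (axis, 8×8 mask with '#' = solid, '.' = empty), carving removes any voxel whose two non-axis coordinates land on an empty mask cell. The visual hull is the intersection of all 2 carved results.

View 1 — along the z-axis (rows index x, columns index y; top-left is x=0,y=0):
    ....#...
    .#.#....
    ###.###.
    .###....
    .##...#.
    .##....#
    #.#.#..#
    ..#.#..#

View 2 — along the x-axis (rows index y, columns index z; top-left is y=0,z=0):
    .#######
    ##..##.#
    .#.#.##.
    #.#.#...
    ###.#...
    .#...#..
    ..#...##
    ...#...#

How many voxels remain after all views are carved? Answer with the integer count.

|visual hull| = 99

initial block: 8^3 = 512
after view 1 [z-axis, 25 of 64 cells solid] → remaining = 200
after view 2 [x-axis, 30 of 64 cells solid] → remaining = 99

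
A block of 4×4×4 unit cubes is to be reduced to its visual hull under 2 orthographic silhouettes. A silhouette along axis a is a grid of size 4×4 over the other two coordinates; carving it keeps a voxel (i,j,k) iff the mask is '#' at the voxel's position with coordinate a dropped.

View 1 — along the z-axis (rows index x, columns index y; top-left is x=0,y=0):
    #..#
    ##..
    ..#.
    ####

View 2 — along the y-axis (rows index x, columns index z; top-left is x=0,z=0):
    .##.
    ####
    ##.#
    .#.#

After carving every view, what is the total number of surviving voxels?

full grid |V| = 64
  1. axis=2 (XY plane), |mask|=9  ⇒  voxels=36
  2. axis=1 (XZ plane), |mask|=11  ⇒  voxels=23

23 voxels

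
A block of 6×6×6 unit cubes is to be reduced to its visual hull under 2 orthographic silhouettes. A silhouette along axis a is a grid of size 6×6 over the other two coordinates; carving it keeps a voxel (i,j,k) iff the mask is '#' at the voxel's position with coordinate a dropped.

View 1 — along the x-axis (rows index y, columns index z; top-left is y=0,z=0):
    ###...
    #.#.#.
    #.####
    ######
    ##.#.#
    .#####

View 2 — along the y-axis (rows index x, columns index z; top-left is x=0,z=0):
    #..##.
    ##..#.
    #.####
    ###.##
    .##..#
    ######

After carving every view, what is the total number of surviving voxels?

before carving: 216 voxels (6×6×6)
[1] x-view keeps 26 columns → grid now 156
[2] y-view keeps 25 columns → grid now 109

voxel count = 109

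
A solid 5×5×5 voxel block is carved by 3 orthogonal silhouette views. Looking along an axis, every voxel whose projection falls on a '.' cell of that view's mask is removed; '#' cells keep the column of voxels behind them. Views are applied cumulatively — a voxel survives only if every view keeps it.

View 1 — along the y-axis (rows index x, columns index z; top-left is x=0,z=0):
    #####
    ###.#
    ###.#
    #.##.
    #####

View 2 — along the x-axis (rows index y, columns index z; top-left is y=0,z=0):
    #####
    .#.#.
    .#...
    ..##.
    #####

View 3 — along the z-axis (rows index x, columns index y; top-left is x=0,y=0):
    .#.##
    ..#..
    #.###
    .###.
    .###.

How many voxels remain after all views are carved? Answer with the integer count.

start: 5×5×5 = 125 voxels
after view 1 [y-axis, 21 of 25 cells solid] → remaining = 105
after view 2 [x-axis, 15 of 25 cells solid] → remaining = 61
after view 3 [z-axis, 14 of 25 cells solid] → remaining = 28

voxel count = 28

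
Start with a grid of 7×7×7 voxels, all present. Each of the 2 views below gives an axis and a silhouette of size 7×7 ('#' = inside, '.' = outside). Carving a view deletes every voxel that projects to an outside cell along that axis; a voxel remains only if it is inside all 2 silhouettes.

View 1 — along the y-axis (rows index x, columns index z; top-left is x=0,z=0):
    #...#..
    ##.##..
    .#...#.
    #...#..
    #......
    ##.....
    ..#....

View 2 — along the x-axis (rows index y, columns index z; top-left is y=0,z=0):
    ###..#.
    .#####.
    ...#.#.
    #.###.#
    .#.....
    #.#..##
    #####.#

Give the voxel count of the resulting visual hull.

start: 7×7×7 = 343 voxels
step 1: project along y, AND mask (14/49) → |grid| = 98
step 2: project along x, AND mask (27/49) → |grid| = 54

|visual hull| = 54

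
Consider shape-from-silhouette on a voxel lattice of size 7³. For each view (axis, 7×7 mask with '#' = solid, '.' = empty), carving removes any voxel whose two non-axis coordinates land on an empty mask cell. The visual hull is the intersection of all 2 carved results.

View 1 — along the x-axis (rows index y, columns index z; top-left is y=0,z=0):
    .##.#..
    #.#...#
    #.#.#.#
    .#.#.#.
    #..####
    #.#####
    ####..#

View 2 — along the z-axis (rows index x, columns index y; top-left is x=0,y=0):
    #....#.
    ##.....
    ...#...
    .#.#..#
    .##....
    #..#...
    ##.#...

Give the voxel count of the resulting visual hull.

|visual hull| = 51

start: 7×7×7 = 343 voxels
after view 1 [x-axis, 29 of 49 cells solid] → remaining = 203
after view 2 [z-axis, 15 of 49 cells solid] → remaining = 51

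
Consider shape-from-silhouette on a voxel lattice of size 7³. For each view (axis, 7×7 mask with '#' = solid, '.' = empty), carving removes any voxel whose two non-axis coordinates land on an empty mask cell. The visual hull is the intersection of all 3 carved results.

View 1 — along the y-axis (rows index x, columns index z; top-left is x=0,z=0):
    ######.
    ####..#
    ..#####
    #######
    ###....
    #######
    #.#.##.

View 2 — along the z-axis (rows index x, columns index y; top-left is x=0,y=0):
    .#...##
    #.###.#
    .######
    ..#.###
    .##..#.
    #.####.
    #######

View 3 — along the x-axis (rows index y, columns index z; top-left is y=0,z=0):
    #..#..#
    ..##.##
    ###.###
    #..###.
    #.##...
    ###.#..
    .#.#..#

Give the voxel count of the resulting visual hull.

|visual hull| = 99

before carving: 343 voxels (7×7×7)
step 1: project along y, AND mask (37/49) → |grid| = 259
step 2: project along z, AND mask (33/49) → |grid| = 173
step 3: project along x, AND mask (27/49) → |grid| = 99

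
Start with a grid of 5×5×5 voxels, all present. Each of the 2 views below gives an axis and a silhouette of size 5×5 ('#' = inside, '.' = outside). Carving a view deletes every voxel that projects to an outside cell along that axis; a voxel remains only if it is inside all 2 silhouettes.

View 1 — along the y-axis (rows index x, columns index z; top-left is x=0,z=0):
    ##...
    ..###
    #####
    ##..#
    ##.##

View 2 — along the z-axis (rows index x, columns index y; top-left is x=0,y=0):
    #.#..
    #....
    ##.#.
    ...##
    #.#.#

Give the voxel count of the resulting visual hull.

before carving: 125 voxels (5×5×5)
step 1: project along y, AND mask (17/25) → |grid| = 85
step 2: project along z, AND mask (11/25) → |grid| = 40

40 voxels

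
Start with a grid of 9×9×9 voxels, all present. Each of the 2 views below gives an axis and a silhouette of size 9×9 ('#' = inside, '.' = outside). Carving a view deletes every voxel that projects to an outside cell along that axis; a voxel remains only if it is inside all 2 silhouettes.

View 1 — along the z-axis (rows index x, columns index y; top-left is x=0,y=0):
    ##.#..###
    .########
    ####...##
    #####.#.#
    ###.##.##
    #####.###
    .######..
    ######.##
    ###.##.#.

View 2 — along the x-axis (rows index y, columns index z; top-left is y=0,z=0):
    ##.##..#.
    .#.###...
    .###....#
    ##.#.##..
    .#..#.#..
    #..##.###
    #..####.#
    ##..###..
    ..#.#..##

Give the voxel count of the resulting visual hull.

|visual hull| = 282

initial block: 9^3 = 729
[1] z-view keeps 62 columns → grid now 558
[2] x-view keeps 42 columns → grid now 282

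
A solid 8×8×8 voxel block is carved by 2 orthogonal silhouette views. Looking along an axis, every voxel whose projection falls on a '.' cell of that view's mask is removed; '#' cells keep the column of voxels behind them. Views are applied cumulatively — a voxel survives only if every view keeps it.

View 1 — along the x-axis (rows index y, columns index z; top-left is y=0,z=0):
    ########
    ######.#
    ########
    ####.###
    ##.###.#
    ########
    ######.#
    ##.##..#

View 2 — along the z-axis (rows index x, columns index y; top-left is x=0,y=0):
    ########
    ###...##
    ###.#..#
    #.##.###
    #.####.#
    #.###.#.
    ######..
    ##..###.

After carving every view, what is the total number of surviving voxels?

before carving: 512 voxels (8×8×8)
step 1: project along x, AND mask (56/64) → |grid| = 448
step 2: project along z, AND mask (46/64) → |grid| = 326

voxel count = 326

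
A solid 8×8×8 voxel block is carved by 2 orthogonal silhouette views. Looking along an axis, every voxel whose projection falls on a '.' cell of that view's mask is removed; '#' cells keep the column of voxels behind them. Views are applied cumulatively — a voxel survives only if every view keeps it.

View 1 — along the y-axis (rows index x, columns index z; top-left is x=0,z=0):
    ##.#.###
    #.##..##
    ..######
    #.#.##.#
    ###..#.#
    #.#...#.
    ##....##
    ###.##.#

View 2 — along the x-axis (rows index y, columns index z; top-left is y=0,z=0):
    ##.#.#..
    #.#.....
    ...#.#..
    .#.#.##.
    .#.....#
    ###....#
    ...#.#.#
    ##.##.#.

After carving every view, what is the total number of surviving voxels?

start: 8×8×8 = 512 voxels
carve view 1 (along y, XZ-mask fill 40/64): 320 voxels remain
carve view 2 (along x, YZ-mask fill 26/64): 129 voxels remain

129 voxels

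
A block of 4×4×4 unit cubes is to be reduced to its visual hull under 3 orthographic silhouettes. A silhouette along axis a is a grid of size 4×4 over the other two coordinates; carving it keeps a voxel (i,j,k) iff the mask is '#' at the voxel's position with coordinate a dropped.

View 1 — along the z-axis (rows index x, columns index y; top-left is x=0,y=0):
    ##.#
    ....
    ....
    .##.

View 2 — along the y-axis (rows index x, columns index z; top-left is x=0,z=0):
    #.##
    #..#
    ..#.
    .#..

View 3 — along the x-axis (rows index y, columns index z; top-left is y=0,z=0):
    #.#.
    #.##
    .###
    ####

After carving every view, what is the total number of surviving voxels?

before carving: 64 voxels (4×4×4)
step 1: project along z, AND mask (5/16) → |grid| = 20
step 2: project along y, AND mask (7/16) → |grid| = 11
step 3: project along x, AND mask (12/16) → |grid| = 9

remaining voxels: 9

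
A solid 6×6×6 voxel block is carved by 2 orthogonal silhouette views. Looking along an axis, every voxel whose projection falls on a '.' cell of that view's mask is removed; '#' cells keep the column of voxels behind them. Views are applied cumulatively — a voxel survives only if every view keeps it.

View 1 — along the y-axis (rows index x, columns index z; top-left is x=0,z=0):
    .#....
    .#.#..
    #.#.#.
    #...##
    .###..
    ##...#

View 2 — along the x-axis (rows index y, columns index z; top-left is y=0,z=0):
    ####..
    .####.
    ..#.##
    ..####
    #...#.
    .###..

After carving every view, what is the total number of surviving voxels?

remaining voxels: 48

full grid |V| = 216
step 1: project along y, AND mask (15/36) → |grid| = 90
step 2: project along x, AND mask (20/36) → |grid| = 48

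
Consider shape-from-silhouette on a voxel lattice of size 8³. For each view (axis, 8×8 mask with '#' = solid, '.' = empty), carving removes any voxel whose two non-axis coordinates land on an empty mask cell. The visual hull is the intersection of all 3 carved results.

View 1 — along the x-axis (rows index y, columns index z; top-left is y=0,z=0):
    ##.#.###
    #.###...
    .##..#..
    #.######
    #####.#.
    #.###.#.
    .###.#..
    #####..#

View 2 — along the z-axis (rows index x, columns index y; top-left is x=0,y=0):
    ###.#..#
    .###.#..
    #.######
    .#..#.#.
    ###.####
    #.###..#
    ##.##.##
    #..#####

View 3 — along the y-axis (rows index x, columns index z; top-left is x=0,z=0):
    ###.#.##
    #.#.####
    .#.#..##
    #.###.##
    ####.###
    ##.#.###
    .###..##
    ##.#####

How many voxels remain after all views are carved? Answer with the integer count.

initial block: 8^3 = 512
  1. axis=0 (YZ plane), |mask|=41  ⇒  voxels=328
  2. axis=2 (XY plane), |mask|=43  ⇒  voxels=224
  3. axis=1 (XZ plane), |mask|=47  ⇒  voxels=164

voxel count = 164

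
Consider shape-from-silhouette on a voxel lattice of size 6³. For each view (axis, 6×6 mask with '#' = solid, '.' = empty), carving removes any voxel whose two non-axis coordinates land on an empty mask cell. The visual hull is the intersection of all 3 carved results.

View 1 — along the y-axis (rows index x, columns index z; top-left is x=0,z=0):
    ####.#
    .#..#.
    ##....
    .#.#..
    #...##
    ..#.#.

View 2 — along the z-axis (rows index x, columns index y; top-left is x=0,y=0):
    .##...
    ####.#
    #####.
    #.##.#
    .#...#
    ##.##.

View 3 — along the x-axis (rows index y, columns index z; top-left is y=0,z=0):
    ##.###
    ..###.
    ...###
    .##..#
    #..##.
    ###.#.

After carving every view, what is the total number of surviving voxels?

before carving: 216 voxels (6×6×6)
after view 1 [y-axis, 16 of 36 cells solid] → remaining = 96
after view 2 [z-axis, 22 of 36 cells solid] → remaining = 52
after view 3 [x-axis, 21 of 36 cells solid] → remaining = 28

28 voxels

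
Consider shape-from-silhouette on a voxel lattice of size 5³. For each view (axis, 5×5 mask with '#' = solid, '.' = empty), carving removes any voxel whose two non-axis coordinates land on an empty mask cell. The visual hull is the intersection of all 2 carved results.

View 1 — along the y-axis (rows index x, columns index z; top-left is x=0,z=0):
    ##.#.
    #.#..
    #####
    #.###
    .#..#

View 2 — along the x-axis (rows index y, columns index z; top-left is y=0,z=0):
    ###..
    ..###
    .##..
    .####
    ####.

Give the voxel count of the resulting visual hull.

start: 5×5×5 = 125 voxels
step 1: project along y, AND mask (16/25) → |grid| = 80
step 2: project along x, AND mask (16/25) → |grid| = 50

50 voxels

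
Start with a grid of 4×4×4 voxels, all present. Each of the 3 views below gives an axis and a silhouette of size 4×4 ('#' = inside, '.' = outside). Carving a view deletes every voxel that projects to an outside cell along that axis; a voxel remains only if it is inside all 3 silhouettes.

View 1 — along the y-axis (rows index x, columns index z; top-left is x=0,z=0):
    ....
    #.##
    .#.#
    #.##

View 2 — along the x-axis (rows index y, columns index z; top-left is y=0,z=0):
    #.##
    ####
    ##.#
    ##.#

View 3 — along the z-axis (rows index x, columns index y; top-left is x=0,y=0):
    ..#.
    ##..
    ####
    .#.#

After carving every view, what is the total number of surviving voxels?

start: 4×4×4 = 64 voxels
after view 1 [y-axis, 8 of 16 cells solid] → remaining = 32
after view 2 [x-axis, 13 of 16 cells solid] → remaining = 27
after view 3 [z-axis, 9 of 16 cells solid] → remaining = 18

18 voxels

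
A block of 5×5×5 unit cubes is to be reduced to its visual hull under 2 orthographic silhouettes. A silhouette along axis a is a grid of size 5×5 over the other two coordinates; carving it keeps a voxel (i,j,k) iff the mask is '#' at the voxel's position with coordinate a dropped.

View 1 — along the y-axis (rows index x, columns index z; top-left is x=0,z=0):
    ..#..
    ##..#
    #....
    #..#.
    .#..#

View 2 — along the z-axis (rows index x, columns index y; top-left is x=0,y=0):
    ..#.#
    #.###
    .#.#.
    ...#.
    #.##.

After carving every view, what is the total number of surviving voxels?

start: 5×5×5 = 125 voxels
after view 1 [y-axis, 9 of 25 cells solid] → remaining = 45
after view 2 [z-axis, 12 of 25 cells solid] → remaining = 24

|visual hull| = 24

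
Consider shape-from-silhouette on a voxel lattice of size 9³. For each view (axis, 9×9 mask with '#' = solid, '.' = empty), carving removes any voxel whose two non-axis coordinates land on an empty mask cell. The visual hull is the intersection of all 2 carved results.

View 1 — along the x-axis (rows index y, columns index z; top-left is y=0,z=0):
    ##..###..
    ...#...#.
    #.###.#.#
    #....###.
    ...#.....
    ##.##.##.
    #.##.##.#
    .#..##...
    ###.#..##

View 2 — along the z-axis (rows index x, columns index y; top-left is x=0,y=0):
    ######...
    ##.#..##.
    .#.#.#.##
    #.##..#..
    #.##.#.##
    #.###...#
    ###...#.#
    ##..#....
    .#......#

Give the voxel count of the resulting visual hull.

voxel count = 179

start: 9×9×9 = 729 voxels
[1] x-view keeps 39 columns → grid now 351
[2] z-view keeps 41 columns → grid now 179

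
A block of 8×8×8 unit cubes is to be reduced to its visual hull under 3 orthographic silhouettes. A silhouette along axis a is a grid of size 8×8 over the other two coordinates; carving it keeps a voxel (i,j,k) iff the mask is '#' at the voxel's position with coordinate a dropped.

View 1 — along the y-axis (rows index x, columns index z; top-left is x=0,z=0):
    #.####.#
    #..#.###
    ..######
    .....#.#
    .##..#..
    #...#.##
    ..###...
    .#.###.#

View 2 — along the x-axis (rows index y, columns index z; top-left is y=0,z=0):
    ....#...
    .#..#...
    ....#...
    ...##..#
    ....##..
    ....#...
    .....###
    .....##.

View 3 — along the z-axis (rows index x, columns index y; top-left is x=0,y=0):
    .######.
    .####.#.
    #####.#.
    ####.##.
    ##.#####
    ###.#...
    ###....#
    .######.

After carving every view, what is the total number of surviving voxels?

start: 8×8×8 = 512 voxels
after view 1 [y-axis, 34 of 64 cells solid] → remaining = 272
after view 2 [x-axis, 15 of 64 cells solid] → remaining = 73
after view 3 [z-axis, 44 of 64 cells solid] → remaining = 52

remaining voxels: 52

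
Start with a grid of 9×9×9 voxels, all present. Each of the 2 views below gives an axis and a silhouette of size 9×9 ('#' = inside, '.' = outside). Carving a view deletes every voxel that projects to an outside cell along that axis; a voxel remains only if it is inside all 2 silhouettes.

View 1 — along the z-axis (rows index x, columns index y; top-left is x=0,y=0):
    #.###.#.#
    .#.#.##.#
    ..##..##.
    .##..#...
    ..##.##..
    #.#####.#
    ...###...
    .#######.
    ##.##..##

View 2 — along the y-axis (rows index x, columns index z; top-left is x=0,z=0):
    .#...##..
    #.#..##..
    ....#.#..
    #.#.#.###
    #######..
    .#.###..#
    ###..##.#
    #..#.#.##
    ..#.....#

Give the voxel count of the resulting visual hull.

initial block: 9^3 = 729
V1 z: intersect with XY mask (45 set) -- 405 left
V2 y: intersect with XZ mask (40 set) -- 192 left

voxel count = 192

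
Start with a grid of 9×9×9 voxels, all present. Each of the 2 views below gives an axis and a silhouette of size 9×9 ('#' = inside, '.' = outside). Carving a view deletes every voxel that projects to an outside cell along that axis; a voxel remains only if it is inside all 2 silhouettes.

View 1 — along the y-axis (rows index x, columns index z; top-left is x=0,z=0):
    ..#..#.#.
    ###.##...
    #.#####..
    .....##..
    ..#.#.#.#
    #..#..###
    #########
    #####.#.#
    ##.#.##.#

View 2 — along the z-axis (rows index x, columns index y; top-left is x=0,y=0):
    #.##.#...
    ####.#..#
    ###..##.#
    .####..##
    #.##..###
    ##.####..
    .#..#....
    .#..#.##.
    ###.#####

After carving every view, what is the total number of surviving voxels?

remaining voxels: 238

before carving: 729 voxels (9×9×9)
carve view 1 (along y, XZ-mask fill 47/81): 423 voxels remain
carve view 2 (along z, XY-mask fill 48/81): 238 voxels remain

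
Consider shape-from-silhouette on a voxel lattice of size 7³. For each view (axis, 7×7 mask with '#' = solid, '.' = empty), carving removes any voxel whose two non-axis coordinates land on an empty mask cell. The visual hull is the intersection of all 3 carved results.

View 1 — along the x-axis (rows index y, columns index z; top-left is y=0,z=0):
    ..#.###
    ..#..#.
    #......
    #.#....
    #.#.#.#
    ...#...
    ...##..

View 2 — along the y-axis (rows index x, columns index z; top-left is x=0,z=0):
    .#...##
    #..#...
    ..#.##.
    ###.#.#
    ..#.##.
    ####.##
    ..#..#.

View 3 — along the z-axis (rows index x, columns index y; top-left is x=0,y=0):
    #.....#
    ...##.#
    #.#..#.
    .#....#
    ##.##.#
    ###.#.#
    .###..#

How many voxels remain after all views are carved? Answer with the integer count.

voxel count = 32

full grid |V| = 343
[1] x-view keeps 16 columns → grid now 112
[2] y-view keeps 24 columns → grid now 58
[3] z-view keeps 24 columns → grid now 32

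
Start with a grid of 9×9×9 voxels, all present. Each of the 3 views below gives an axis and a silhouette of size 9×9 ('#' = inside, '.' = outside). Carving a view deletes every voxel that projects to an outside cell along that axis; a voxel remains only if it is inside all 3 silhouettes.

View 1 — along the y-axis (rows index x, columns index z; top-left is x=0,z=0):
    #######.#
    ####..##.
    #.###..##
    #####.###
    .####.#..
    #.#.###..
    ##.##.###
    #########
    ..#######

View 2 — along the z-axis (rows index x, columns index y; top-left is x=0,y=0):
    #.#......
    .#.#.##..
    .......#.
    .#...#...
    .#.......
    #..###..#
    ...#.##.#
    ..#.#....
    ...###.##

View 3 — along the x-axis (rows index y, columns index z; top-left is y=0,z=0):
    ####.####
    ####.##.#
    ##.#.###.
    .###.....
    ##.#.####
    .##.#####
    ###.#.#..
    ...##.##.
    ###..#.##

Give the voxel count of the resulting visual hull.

initial block: 9^3 = 729
V1 y: intersect with XZ mask (61 set) -- 549 left
V2 z: intersect with XY mask (26 set) -- 173 left
V3 x: intersect with YZ mask (53 set) -- 111 left

remaining voxels: 111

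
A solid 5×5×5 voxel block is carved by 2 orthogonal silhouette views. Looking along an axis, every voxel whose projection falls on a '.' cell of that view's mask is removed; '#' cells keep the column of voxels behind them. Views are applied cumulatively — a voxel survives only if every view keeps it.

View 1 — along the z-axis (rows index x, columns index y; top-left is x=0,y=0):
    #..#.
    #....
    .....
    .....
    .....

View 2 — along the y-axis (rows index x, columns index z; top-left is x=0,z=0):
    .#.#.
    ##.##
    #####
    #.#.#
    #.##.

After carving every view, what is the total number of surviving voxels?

initial block: 5^3 = 125
V1 z: intersect with XY mask (3 set) -- 15 left
V2 y: intersect with XZ mask (17 set) -- 8 left

|visual hull| = 8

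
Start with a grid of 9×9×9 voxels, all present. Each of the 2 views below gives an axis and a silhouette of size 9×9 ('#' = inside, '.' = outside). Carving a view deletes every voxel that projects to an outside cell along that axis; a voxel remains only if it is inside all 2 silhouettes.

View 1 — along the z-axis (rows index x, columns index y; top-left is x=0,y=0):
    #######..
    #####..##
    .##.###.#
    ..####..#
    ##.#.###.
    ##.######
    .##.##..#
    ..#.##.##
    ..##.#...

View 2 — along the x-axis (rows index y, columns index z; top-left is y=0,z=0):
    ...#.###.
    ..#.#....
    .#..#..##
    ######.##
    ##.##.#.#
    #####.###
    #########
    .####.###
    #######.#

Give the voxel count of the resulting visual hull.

|visual hull| = 322

before carving: 729 voxels (9×9×9)
[1] z-view keeps 52 columns → grid now 468
[2] x-view keeps 56 columns → grid now 322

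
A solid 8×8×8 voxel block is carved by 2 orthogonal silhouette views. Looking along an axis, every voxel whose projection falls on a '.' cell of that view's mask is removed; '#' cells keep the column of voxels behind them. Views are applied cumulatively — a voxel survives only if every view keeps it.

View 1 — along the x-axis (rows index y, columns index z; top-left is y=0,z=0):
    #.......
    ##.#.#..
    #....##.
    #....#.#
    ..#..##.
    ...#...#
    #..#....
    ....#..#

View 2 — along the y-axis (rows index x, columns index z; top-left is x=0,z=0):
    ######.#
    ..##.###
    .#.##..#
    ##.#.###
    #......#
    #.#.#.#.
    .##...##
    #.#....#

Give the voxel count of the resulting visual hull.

initial block: 8^3 = 512
V1 x: intersect with YZ mask (20 set) -- 160 left
V2 y: intersect with XZ mask (35 set) -- 90 left

remaining voxels: 90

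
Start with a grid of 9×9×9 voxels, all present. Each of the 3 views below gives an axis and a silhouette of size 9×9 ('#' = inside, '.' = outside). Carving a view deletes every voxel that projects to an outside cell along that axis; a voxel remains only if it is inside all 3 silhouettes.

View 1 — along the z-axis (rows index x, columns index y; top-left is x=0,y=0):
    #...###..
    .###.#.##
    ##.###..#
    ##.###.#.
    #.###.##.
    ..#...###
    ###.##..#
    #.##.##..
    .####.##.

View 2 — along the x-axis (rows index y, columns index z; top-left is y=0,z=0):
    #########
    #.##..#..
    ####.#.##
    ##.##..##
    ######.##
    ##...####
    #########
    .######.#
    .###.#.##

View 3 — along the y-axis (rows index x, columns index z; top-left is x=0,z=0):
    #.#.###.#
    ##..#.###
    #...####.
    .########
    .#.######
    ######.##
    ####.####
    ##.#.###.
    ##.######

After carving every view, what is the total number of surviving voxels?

initial block: 9^3 = 729
  1. axis=2 (XY plane), |mask|=49  ⇒  voxels=441
  2. axis=0 (YZ plane), |mask|=62  ⇒  voxels=340
  3. axis=1 (XZ plane), |mask|=62  ⇒  voxels=262

|visual hull| = 262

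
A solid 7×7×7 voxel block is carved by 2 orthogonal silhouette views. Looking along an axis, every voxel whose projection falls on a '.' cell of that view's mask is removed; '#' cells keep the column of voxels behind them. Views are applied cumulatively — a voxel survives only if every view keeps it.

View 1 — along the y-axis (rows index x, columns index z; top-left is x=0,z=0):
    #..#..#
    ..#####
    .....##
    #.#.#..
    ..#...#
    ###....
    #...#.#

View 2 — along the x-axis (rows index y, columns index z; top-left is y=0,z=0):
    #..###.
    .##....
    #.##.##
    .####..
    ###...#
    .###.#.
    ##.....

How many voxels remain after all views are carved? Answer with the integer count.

71 voxels

before carving: 343 voxels (7×7×7)
V1 y: intersect with XZ mask (21 set) -- 147 left
V2 x: intersect with YZ mask (25 set) -- 71 left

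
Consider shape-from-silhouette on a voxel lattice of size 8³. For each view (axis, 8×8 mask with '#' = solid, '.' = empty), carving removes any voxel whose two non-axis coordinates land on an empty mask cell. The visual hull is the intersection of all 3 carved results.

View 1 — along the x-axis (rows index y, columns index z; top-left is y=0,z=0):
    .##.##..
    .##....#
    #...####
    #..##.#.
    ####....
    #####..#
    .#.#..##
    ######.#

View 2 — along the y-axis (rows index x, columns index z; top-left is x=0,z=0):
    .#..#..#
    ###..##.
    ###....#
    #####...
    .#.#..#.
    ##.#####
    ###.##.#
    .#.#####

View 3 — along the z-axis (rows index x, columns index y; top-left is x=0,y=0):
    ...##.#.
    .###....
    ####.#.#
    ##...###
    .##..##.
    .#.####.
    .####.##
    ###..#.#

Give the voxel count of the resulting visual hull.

107 voxels

full grid |V| = 512
  1. axis=0 (YZ plane), |mask|=37  ⇒  voxels=296
  2. axis=1 (XZ plane), |mask|=39  ⇒  voxels=187
  3. axis=2 (XY plane), |mask|=37  ⇒  voxels=107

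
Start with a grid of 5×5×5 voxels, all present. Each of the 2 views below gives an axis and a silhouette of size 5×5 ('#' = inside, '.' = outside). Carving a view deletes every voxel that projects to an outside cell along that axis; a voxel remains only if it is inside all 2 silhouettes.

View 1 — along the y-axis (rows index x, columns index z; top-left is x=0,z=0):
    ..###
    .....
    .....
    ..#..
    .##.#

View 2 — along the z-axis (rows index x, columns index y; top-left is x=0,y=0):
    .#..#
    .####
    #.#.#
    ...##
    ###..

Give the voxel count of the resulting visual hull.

before carving: 125 voxels (5×5×5)
[1] y-view keeps 7 columns → grid now 35
[2] z-view keeps 14 columns → grid now 17

17 voxels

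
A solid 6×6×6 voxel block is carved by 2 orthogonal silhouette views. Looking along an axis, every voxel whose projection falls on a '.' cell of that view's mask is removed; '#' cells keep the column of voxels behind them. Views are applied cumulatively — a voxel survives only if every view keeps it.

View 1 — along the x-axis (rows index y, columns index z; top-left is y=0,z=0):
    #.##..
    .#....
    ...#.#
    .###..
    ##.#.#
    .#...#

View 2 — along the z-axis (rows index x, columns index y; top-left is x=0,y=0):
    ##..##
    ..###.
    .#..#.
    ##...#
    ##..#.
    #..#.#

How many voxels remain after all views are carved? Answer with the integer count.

|visual hull| = 46

before carving: 216 voxels (6×6×6)
  1. axis=0 (YZ plane), |mask|=15  ⇒  voxels=90
  2. axis=2 (XY plane), |mask|=18  ⇒  voxels=46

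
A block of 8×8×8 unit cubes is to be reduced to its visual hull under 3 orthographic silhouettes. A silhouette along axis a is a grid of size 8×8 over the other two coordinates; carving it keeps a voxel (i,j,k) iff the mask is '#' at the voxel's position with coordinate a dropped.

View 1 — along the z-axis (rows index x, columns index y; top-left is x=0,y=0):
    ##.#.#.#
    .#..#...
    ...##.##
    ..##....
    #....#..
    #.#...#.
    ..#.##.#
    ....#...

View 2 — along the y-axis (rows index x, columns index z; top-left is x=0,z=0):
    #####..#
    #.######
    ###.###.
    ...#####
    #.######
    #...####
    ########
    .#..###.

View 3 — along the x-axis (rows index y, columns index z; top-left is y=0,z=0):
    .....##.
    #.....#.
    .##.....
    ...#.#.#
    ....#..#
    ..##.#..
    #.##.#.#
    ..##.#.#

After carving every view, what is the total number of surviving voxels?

before carving: 512 voxels (8×8×8)
carve view 1 (along z, XY-mask fill 23/64): 184 voxels remain
carve view 2 (along y, XZ-mask fill 48/64): 143 voxels remain
carve view 3 (along x, YZ-mask fill 23/64): 44 voxels remain

voxel count = 44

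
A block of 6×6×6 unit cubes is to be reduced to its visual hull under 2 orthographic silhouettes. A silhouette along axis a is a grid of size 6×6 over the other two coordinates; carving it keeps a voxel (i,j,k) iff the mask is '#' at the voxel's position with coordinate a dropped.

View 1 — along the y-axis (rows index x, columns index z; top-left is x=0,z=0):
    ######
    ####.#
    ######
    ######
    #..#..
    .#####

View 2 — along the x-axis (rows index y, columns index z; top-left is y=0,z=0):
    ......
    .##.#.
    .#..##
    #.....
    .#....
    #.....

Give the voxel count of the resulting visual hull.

full grid |V| = 216
carve view 1 (along y, XZ-mask fill 30/36): 180 voxels remain
carve view 2 (along x, YZ-mask fill 9/36): 43 voxels remain

|visual hull| = 43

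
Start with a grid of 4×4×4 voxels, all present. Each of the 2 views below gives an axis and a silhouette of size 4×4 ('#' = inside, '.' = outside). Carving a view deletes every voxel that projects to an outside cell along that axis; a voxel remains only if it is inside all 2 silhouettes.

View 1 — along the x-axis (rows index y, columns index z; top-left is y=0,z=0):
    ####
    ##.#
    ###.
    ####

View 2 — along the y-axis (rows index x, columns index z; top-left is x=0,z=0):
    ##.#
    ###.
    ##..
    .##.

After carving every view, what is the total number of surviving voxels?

initial block: 4^3 = 64
V1 x: intersect with YZ mask (14 set) -- 56 left
V2 y: intersect with XZ mask (10 set) -- 37 left

37 voxels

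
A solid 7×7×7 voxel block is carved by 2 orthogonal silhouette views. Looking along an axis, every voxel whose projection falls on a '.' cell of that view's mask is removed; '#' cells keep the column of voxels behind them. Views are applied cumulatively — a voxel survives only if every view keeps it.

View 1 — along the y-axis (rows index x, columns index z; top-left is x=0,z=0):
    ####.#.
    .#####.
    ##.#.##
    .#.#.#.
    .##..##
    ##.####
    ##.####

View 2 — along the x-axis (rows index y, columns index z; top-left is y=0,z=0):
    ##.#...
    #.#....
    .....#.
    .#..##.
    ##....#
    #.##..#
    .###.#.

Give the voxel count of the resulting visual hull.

initial block: 7^3 = 343
V1 y: intersect with XZ mask (34 set) -- 238 left
V2 x: intersect with YZ mask (20 set) -- 103 left

103 voxels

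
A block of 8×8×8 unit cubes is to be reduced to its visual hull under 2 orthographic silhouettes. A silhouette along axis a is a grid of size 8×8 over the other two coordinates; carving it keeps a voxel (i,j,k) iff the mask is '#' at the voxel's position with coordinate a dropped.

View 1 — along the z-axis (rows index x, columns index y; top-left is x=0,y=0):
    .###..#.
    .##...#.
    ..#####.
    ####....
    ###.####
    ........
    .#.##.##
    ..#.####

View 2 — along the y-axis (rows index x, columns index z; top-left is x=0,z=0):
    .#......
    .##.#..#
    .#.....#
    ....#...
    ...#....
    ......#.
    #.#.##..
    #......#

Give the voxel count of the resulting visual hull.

start: 8×8×8 = 512 voxels
V1 z: intersect with XY mask (33 set) -- 264 left
V2 y: intersect with XZ mask (16 set) -- 67 left

67 voxels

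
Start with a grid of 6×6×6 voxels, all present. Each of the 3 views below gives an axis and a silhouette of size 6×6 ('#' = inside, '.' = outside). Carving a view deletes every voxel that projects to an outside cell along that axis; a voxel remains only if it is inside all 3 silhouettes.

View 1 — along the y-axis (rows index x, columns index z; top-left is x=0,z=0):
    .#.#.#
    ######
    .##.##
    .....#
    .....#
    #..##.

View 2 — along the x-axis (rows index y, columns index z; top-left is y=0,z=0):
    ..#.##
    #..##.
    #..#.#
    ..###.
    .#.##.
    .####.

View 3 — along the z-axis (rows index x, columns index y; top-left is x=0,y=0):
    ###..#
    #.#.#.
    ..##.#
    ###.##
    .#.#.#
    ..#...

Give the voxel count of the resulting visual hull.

initial block: 6^3 = 216
V1 y: intersect with XZ mask (18 set) -- 108 left
V2 x: intersect with YZ mask (19 set) -- 56 left
V3 z: intersect with XY mask (19 set) -- 25 left

|visual hull| = 25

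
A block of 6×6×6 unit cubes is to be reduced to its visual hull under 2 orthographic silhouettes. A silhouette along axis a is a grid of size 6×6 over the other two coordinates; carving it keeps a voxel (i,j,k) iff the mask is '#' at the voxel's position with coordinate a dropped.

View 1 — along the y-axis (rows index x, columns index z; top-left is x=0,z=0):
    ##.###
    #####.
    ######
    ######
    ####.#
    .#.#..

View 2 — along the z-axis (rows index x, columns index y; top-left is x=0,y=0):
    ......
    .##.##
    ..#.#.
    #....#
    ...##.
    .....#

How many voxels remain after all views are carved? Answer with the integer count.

full grid |V| = 216
step 1: project along y, AND mask (29/36) → |grid| = 174
step 2: project along z, AND mask (11/36) → |grid| = 56

remaining voxels: 56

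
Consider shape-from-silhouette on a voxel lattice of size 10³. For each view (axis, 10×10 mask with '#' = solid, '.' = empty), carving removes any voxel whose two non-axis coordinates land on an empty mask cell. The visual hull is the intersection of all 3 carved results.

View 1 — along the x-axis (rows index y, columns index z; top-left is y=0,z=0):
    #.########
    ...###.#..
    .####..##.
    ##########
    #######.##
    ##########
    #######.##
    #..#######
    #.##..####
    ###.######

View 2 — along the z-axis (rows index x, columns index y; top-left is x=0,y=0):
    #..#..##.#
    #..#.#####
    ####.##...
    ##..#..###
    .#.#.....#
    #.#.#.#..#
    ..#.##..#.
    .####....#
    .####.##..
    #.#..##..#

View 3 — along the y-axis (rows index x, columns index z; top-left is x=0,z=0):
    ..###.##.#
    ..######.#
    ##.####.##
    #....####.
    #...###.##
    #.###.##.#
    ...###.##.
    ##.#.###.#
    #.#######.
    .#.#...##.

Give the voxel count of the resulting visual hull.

remaining voxels: 273

full grid |V| = 1000
step 1: project along x, AND mask (81/100) → |grid| = 810
step 2: project along z, AND mask (52/100) → |grid| = 425
step 3: project along y, AND mask (63/100) → |grid| = 273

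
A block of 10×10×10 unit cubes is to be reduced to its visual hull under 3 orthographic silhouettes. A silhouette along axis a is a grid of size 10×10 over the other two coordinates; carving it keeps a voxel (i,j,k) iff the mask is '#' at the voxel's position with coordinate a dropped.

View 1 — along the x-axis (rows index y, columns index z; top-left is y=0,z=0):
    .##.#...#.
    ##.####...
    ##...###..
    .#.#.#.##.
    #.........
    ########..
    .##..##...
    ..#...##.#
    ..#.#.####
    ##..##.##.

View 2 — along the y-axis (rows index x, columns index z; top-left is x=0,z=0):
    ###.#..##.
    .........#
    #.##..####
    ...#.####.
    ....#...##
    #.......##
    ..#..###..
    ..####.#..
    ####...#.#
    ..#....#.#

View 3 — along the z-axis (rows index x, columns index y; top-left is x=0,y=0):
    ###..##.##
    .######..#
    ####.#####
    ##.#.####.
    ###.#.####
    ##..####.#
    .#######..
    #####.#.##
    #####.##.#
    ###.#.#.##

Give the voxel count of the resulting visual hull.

|visual hull| = 153

full grid |V| = 1000
after view 1 [x-axis, 49 of 100 cells solid] → remaining = 490
after view 2 [y-axis, 43 of 100 cells solid] → remaining = 201
after view 3 [z-axis, 75 of 100 cells solid] → remaining = 153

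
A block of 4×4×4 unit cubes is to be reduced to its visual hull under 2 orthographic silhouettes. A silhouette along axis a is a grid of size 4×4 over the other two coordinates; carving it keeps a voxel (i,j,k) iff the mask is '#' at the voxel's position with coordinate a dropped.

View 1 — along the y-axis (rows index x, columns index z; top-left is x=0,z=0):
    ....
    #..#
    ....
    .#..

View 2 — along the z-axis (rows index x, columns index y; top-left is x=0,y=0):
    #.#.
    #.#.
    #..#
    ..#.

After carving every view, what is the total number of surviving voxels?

remaining voxels: 5

full grid |V| = 64
[1] y-view keeps 3 columns → grid now 12
[2] z-view keeps 7 columns → grid now 5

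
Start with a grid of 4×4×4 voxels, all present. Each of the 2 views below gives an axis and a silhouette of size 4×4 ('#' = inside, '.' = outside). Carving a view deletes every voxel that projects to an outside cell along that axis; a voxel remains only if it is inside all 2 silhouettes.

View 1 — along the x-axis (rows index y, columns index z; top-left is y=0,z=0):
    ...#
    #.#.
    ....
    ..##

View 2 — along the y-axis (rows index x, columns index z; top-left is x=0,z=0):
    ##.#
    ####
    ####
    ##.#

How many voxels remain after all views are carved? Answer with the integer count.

|visual hull| = 16

full grid |V| = 64
  1. axis=0 (YZ plane), |mask|=5  ⇒  voxels=20
  2. axis=1 (XZ plane), |mask|=14  ⇒  voxels=16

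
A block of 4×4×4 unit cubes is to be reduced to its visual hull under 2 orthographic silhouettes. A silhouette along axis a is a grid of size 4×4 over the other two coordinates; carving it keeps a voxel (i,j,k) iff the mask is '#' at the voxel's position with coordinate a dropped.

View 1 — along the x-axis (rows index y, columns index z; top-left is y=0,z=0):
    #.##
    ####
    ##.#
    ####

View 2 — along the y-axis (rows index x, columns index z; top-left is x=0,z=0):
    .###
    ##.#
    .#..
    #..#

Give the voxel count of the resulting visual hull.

32 voxels

full grid |V| = 64
after view 1 [x-axis, 14 of 16 cells solid] → remaining = 56
after view 2 [y-axis, 9 of 16 cells solid] → remaining = 32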